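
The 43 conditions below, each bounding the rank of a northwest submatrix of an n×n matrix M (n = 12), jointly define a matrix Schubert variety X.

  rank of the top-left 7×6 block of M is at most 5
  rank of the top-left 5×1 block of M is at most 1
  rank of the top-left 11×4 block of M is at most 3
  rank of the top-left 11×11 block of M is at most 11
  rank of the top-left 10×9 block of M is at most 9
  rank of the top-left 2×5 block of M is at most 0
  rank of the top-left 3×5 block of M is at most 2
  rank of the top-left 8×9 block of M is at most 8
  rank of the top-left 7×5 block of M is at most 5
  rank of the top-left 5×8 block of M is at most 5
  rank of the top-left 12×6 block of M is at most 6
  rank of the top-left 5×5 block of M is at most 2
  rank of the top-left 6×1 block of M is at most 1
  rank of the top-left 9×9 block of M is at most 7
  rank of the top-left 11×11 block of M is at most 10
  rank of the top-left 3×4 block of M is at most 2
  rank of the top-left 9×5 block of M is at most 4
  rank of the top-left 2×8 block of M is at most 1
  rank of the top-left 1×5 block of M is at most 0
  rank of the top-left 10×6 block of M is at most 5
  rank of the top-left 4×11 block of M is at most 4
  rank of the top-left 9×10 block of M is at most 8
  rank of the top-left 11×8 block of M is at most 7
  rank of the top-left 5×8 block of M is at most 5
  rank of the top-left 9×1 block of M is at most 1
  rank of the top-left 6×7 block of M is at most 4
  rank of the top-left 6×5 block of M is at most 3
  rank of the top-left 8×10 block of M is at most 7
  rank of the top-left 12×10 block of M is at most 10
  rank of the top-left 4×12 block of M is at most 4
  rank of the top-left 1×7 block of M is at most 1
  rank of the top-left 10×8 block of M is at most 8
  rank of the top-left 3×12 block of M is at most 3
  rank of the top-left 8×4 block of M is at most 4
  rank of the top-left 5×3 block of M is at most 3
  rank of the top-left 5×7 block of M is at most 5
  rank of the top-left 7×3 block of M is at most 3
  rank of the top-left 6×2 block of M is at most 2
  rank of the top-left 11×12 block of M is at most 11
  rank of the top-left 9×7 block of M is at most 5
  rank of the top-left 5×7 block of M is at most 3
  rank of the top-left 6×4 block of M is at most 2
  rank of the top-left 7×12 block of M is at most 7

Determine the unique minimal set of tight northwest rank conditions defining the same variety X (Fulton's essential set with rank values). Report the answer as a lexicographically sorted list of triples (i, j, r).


Reconstructing r_w from the 43 given conditions:

  row 1: 0 0 0 0 0 1 1 1 1 1 1 1
  row 2: 0 0 0 0 0 1 1 1 2 2 2 2
  row 3: 1 1 1 1 1 2 2 2 3 3 3 3
  row 4: 1 2 2 2 2 3 3 3 4 4 4 4
  row 5: 1 2 2 2 2 3 3 4 5 5 5 5
  row 6: 1 2 2 2 3 4 4 5 6 6 6 6
  row 7: 1 2 3 3 4 5 5 6 7 7 7 7
  row 8: 1 2 3 3 4 5 5 6 7 7 8 8
  row 9: 1 2 3 3 4 5 5 6 7 8 9 9
  row 10: 1 2 3 3 4 5 6 7 8 9 10 10
  row 11: 1 2 3 3 4 5 6 7 8 9 10 11
  row 12: 1 2 3 4 5 6 7 8 9 10 11 12

hence w(1..12) = (6, 9, 1, 2, 8, 5, 3, 11, 10, 7, 12, 4).

Rothe diagram D(w) (25 cells), 8 SE-corners (essential conditions):

[(2, 5, 0), (2, 8, 1), (5, 5, 2), (5, 7, 3), (6, 4, 2), (8, 10, 7), (9, 7, 5), (11, 4, 3)]


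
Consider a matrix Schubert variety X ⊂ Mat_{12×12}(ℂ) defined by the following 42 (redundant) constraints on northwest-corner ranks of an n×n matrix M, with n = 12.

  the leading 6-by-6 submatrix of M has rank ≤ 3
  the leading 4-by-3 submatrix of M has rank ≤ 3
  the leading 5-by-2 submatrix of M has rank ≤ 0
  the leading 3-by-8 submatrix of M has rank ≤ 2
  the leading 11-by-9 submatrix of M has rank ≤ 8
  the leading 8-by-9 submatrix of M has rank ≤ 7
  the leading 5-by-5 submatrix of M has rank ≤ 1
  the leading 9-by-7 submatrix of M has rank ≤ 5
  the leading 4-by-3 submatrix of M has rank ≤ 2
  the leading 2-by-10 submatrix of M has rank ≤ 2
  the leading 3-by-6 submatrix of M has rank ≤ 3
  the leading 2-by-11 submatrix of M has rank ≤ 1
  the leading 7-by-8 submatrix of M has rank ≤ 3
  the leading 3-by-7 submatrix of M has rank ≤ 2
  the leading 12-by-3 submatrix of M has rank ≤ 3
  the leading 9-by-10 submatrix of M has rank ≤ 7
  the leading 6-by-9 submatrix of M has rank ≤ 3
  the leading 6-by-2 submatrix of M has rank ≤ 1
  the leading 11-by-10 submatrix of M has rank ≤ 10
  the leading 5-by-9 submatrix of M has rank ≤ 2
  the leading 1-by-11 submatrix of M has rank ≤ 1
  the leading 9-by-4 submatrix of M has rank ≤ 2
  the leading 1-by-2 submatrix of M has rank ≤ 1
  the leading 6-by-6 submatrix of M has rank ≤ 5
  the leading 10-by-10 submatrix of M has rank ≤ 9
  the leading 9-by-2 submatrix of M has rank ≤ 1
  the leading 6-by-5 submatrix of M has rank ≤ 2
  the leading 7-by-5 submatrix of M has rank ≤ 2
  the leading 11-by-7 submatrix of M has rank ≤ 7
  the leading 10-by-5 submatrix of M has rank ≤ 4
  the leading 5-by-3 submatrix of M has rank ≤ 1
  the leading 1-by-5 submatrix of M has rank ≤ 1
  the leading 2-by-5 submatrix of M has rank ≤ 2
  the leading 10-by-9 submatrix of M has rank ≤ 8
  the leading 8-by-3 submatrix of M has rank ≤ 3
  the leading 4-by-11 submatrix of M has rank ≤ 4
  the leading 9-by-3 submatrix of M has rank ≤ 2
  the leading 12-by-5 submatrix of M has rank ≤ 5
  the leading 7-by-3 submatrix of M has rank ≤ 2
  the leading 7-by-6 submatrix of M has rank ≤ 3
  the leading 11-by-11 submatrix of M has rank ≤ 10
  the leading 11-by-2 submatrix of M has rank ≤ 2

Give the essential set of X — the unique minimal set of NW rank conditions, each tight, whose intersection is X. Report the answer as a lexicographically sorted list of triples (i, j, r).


The tightest implied rank at each (i,j), from the 42 conditions:

  R[1]: 0 0 1 1 1 1 1 1 1 1 1 1
  R[2]: 0 0 1 1 1 1 1 1 1 1 1 2
  R[3]: 0 0 1 1 1 2 2 2 2 2 2 3
  R[4]: 0 0 1 1 1 2 2 2 2 3 3 4
  R[5]: 0 0 1 1 1 2 2 2 2 3 4 5
  R[6]: 1 1 2 2 2 3 3 3 3 4 5 6
  R[7]: 1 1 2 2 2 3 3 3 4 5 6 7
  R[8]: 1 1 2 2 3 4 4 4 5 6 7 8
  R[9]: 1 1 2 2 3 4 5 5 6 7 8 9
  R[10]: 1 2 3 3 4 5 6 6 7 8 9 10
  R[11]: 1 2 3 4 5 6 7 7 8 9 10 11
  R[12]: 1 2 3 4 5 6 7 8 9 10 11 12

reading off 1-entries of Δ²R: w = (3, 12, 6, 10, 11, 1, 9, 5, 7, 2, 4, 8).

Rothe diagram D(w) (39 cells), 8 SE-corners (essential conditions):

[(2, 11, 1), (5, 2, 0), (5, 5, 1), (5, 9, 2), (7, 5, 2), (7, 8, 3), (9, 2, 1), (9, 4, 2)]


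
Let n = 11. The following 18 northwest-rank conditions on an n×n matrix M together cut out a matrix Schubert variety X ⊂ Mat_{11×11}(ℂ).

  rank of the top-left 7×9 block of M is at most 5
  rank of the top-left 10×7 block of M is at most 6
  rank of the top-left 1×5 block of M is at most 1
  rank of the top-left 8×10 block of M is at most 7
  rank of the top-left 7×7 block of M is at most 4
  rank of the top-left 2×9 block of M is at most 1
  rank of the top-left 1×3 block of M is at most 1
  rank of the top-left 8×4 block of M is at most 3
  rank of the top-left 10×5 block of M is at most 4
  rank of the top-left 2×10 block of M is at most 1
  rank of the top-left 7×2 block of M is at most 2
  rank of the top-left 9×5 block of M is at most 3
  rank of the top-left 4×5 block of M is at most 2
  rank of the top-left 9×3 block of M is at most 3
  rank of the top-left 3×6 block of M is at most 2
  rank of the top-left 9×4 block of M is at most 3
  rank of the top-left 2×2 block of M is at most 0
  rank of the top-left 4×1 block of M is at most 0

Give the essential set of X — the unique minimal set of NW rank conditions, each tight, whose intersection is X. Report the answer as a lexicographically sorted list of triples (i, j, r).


Rank table r_w(11×11) implied by the 18 constraints:

  row 1: 0  0  1  1  1  1  1  1  1  1  1
  row 2: 0  0  1  1  1  1  1  1  1  1  2
  row 3: 0  1  2  2  2  2  2  2  2  2  3
  row 4: 0  1  2  2  2  3  3  3  3  3  4
  row 5: 1  2  3  3  3  4  4  4  4  4  5
  row 6: 1  2  3  3  3  4  4  5  5  5  6
  row 7: 1  2  3  3  3  4  4  5  5  6  7
  row 8: 1  2  3  3  3  4  5  6  6  7  8
  row 9: 1  2  3  3  3  4  5  6  7  8  9
  row 10: 1  2  3  4  4  5  6  7  8  9  10
  row 11: 1  2  3  4  5  6  7  8  9  10  11

hence w(1..11) = (3, 11, 2, 6, 1, 8, 10, 7, 9, 4, 5).

Rothe diagram D(w) (26 cells), 7 SE-corners (essential conditions):

[(2, 2, 0), (2, 10, 1), (4, 1, 0), (4, 5, 2), (7, 7, 4), (7, 9, 5), (9, 5, 3)]


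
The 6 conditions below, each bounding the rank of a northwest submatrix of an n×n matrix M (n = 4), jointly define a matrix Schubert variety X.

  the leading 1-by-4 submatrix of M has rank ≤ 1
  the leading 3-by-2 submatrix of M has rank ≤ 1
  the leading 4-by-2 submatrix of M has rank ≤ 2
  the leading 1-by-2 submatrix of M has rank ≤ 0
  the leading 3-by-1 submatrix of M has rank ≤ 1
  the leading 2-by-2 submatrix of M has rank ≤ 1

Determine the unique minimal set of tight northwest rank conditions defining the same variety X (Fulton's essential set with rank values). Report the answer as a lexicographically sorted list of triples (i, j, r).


The tightest implied rank at each (i,j), from the 6 conditions:

  row 1: 0 | 0 | 1 | 1
  row 2: 1 | 1 | 2 | 2
  row 3: 1 | 1 | 2 | 3
  row 4: 1 | 2 | 3 | 4

the unique w with this rank table is (3, 1, 4, 2).

D(w) has 3 cells with 2 SE-corners; essential set:

[(1, 2, 0), (3, 2, 1)]


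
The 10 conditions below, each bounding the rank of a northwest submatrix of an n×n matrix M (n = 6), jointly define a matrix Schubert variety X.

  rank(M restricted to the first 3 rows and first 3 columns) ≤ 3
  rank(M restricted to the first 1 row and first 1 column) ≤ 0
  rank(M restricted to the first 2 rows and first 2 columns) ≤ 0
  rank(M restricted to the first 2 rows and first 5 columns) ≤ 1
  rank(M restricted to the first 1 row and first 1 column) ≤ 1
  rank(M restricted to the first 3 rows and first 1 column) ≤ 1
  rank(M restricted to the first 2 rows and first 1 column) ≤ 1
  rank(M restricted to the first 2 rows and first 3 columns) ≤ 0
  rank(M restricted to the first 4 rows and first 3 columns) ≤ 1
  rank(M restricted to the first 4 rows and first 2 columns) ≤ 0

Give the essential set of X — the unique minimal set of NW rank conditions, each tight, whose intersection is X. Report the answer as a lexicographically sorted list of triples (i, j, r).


Computing R[i][j] = min implied NW-rank bound (n=6, 10 conditions):

  0 | 0 | 0 | 1 | 1 | 1
  0 | 0 | 0 | 1 | 1 | 2
  0 | 0 | 1 | 2 | 2 | 3
  0 | 0 | 1 | 2 | 3 | 4
  1 | 1 | 2 | 3 | 4 | 5
  1 | 2 | 3 | 4 | 5 | 6

so w = (4, 6, 3, 5, 1, 2).

Rothe diagram D(w) (11 cells), 3 SE-corners (essential conditions):

[(2, 3, 0), (2, 5, 1), (4, 2, 0)]


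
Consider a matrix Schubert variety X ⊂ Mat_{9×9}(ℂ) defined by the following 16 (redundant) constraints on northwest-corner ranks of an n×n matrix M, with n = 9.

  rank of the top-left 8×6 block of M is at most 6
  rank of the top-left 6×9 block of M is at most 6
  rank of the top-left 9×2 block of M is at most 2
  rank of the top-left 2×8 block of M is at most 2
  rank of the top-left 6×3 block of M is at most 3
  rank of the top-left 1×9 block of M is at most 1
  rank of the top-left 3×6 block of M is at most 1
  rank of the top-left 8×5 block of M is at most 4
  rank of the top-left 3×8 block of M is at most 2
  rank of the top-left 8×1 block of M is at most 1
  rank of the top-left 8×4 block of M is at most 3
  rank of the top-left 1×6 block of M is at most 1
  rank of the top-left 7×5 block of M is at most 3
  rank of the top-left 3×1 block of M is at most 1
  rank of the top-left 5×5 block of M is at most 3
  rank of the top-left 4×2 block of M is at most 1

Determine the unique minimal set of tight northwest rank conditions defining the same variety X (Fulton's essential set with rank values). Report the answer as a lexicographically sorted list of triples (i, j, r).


Rank table r_w(9×9) implied by the 16 constraints:

  1 1 1 1 1 1 1 1 1
  1 1 1 1 1 1 2 2 2
  1 1 1 1 1 1 2 2 3
  1 1 2 2 2 2 3 3 4
  1 2 3 3 3 3 4 4 5
  1 2 3 3 3 4 5 5 6
  1 2 3 3 3 4 5 6 7
  1 2 3 3 4 5 6 7 8
  1 2 3 4 5 6 7 8 9

the unique w with this rank table is (1, 7, 9, 3, 2, 6, 8, 5, 4).

5 SE-corners of the 17-cell Rothe diagram give Ess(w):

[(3, 6, 1), (3, 8, 2), (4, 2, 1), (7, 5, 3), (8, 4, 3)]


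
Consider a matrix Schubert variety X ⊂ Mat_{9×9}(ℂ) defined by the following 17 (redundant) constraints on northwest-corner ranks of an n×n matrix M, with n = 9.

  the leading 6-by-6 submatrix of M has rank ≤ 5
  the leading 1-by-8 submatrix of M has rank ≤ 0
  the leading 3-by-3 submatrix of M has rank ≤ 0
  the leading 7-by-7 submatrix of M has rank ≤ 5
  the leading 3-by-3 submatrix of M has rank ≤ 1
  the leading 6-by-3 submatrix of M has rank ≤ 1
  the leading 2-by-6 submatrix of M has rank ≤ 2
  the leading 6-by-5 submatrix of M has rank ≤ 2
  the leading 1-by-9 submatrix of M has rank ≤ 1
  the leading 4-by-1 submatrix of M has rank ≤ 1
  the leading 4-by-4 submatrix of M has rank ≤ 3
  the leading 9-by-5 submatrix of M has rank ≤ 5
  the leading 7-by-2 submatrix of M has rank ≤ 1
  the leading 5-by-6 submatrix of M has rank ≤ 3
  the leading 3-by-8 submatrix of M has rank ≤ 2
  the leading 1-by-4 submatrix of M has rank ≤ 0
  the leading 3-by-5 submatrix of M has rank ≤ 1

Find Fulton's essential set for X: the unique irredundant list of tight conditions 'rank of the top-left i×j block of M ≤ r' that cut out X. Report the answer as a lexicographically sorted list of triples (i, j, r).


The tightest implied rank at each (i,j), from the 17 conditions:

  row 1: 0 | 0 | 0 | 0 | 0 | 0 | 0 | 0 | 1
  row 2: 0 | 0 | 0 | 1 | 1 | 1 | 1 | 1 | 2
  row 3: 0 | 0 | 0 | 1 | 1 | 2 | 2 | 2 | 3
  row 4: 1 | 1 | 1 | 2 | 2 | 3 | 3 | 3 | 4
  row 5: 1 | 1 | 1 | 2 | 2 | 3 | 4 | 4 | 5
  row 6: 1 | 1 | 1 | 2 | 2 | 3 | 4 | 5 | 6
  row 7: 1 | 1 | 2 | 3 | 3 | 4 | 5 | 6 | 7
  row 8: 1 | 2 | 3 | 4 | 4 | 5 | 6 | 7 | 8
  row 9: 1 | 2 | 3 | 4 | 5 | 6 | 7 | 8 | 9

hence w(1..9) = (9, 4, 6, 1, 7, 8, 3, 2, 5).

D(w) has 22 cells with 6 SE-corners; essential set:

[(1, 8, 0), (3, 3, 0), (3, 5, 1), (6, 3, 1), (6, 5, 2), (7, 2, 1)]


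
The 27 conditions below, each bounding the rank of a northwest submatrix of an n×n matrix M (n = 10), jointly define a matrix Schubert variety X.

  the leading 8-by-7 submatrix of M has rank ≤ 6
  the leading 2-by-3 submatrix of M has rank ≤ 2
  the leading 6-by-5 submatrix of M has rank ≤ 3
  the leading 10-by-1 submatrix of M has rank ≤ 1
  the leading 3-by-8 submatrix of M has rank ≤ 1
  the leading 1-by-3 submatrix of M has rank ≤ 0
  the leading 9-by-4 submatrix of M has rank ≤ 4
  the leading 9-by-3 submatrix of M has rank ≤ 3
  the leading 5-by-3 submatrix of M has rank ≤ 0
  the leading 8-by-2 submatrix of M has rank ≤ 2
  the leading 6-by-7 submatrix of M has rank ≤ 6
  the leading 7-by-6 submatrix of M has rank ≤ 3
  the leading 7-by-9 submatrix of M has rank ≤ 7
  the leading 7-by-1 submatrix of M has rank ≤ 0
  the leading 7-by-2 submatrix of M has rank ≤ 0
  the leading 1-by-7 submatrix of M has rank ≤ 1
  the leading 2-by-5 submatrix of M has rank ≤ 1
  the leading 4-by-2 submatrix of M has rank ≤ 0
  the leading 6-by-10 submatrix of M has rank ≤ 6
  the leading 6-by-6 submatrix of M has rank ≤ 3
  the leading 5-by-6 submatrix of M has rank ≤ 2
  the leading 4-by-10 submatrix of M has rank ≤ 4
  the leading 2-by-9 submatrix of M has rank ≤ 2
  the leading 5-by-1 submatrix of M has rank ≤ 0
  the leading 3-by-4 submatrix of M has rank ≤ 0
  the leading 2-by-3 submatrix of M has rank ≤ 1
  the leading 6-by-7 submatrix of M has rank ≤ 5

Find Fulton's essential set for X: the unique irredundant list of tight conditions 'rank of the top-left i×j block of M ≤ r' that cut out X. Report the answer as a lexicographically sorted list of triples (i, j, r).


Propagating the 27 rank bounds to every northwest block:

  row 1: 0 0 0 0 1 1 1 1 1 1
  row 2: 0 0 0 0 1 1 1 1 2 2
  row 3: 0 0 0 0 1 1 1 1 2 3
  row 4: 0 0 0 1 2 2 2 2 3 4
  row 5: 0 0 0 1 2 2 3 3 4 5
  row 6: 0 0 1 2 3 3 4 4 5 6
  row 7: 0 0 1 2 3 3 4 5 6 7
  row 8: 1 1 2 3 4 4 5 6 7 8
  row 9: 1 2 3 4 5 5 6 7 8 9
  row 10: 1 2 3 4 5 6 7 8 9 10

hence w(1..10) = (5, 9, 10, 4, 7, 3, 8, 1, 2, 6).

ℓ(w)=30; the 6 essential cells (i,j,r):

[(3, 4, 0), (3, 8, 1), (5, 3, 0), (5, 6, 2), (7, 2, 0), (7, 6, 3)]


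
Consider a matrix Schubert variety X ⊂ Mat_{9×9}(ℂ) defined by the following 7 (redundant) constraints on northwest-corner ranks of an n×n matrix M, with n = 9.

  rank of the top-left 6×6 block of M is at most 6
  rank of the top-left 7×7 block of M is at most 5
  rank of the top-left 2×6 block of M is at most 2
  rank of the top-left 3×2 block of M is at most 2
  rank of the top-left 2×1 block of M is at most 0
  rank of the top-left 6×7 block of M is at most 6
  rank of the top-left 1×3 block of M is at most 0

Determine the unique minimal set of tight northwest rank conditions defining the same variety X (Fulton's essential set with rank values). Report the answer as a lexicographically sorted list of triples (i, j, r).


Rank table r_w(9×9) implied by the 7 constraints:

  R[1]: 0  0  0  1  1  1  1  1  1
  R[2]: 0  1  1  2  2  2  2  2  2
  R[3]: 1  2  2  3  3  3  3  3  3
  R[4]: 1  2  3  4  4  4  4  4  4
  R[5]: 1  2  3  4  5  5  5  5  5
  R[6]: 1  2  3  4  5  5  5  6  6
  R[7]: 1  2  3  4  5  5  5  6  7
  R[8]: 1  2  3  4  5  6  6  7  8
  R[9]: 1  2  3  4  5  6  7  8  9

giving w = (4, 2, 1, 3, 5, 8, 9, 6, 7) via Δ²R.

Rothe diagram D(w) (8 cells), 3 SE-corners (essential conditions):

[(1, 3, 0), (2, 1, 0), (7, 7, 5)]


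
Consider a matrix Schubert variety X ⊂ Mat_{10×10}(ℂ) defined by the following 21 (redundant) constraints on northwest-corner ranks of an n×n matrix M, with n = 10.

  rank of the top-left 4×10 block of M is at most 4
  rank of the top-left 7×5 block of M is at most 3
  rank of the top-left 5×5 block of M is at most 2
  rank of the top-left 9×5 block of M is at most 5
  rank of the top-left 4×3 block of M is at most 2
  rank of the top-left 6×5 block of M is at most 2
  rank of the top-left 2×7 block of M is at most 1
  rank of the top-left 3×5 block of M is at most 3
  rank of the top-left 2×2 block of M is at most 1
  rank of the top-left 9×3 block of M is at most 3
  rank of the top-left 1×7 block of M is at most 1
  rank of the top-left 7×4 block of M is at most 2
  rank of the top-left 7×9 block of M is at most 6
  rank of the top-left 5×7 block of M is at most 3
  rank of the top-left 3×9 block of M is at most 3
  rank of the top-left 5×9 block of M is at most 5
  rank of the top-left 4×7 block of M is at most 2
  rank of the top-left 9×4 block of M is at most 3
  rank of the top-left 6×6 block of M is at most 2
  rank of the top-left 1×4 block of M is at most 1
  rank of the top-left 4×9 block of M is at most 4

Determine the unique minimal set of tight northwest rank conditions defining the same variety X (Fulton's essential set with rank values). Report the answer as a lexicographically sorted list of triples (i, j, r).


Computing R[i][j] = min implied NW-rank bound (n=10, 21 conditions):

  R[1]: 1, 1, 1, 1, 1, 1, 1, 1, 1, 1
  R[2]: 1, 1, 1, 1, 1, 1, 1, 2, 2, 2
  R[3]: 1, 2, 2, 2, 2, 2, 2, 3, 3, 3
  R[4]: 1, 2, 2, 2, 2, 2, 2, 3, 4, 4
  R[5]: 1, 2, 2, 2, 2, 2, 3, 4, 5, 5
  R[6]: 1, 2, 2, 2, 2, 2, 3, 4, 5, 6
  R[7]: 1, 2, 2, 2, 3, 3, 4, 5, 6, 7
  R[8]: 1, 2, 3, 3, 4, 4, 5, 6, 7, 8
  R[9]: 1, 2, 3, 3, 4, 5, 6, 7, 8, 9
  R[10]: 1, 2, 3, 4, 5, 6, 7, 8, 9, 10

reading off 1-entries of Δ²R: w = (1, 8, 2, 9, 7, 10, 5, 3, 6, 4).

Rothe diagram D(w) (22 cells), 5 SE-corners (essential conditions):

[(2, 7, 1), (4, 7, 2), (6, 6, 2), (7, 4, 2), (9, 4, 3)]


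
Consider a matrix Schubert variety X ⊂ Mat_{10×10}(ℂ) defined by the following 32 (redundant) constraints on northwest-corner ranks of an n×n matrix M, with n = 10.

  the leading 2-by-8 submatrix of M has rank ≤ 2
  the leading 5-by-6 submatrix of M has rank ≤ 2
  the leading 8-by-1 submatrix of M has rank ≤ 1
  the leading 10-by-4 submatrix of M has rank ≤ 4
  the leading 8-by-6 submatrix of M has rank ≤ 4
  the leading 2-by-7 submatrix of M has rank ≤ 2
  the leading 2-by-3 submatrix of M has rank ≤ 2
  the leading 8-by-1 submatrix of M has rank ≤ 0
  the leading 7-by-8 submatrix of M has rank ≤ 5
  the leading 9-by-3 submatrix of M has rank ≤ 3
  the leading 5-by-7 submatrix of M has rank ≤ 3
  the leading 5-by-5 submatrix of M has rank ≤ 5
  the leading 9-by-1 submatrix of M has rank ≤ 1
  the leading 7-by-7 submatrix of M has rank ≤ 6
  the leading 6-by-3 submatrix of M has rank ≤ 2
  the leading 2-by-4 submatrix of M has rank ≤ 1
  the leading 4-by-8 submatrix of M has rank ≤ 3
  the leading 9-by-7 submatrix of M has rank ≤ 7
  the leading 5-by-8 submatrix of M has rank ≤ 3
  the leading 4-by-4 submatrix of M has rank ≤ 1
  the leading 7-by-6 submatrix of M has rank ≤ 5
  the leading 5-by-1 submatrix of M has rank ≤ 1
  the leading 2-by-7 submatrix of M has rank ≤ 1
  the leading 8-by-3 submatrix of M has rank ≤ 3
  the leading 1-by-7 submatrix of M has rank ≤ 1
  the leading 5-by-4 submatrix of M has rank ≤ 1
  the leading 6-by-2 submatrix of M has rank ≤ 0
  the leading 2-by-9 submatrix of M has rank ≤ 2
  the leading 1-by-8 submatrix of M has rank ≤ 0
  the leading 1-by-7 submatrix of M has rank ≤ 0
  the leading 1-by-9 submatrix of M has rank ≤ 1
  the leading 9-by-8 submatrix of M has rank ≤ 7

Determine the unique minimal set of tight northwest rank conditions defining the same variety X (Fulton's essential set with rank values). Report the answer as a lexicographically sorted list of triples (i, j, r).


Reconstructing r_w from the 32 given conditions:

  row 1: 0, 0, 0, 0, 0, 0, 0, 0, 1, 1
  row 2: 0, 0, 1, 1, 1, 1, 1, 1, 2, 2
  row 3: 0, 0, 1, 1, 2, 2, 2, 2, 3, 3
  row 4: 0, 0, 1, 1, 2, 2, 3, 3, 4, 4
  row 5: 0, 0, 1, 1, 2, 2, 3, 3, 4, 5
  row 6: 0, 0, 1, 2, 3, 3, 4, 4, 5, 6
  row 7: 0, 1, 2, 3, 4, 4, 5, 5, 6, 7
  row 8: 0, 1, 2, 3, 4, 4, 5, 6, 7, 8
  row 9: 1, 2, 3, 4, 5, 5, 6, 7, 8, 9
  row 10: 1, 2, 3, 4, 5, 6, 7, 8, 9, 10

so w = (9, 3, 5, 7, 10, 4, 2, 8, 1, 6).

D(w) has 27 cells with 7 SE-corners; essential set:

[(1, 8, 0), (5, 4, 1), (5, 6, 2), (5, 8, 3), (6, 2, 0), (8, 1, 0), (8, 6, 4)]


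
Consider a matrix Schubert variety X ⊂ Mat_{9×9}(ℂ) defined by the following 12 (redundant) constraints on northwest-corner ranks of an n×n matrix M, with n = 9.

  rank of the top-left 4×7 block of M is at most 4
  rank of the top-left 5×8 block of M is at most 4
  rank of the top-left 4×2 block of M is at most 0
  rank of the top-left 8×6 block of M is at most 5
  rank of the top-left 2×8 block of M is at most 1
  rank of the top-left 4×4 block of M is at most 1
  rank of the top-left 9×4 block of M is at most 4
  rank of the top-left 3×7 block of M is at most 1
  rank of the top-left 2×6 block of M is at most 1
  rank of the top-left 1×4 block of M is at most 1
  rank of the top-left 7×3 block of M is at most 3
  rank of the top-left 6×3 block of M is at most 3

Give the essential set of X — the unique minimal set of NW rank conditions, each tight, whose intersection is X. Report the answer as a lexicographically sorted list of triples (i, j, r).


The tightest implied rank at each (i,j), from the 12 conditions:

  R[1]: 0 0 1 1 1 1 1 1 1
  R[2]: 0 0 1 1 1 1 1 1 2
  R[3]: 0 0 1 1 1 1 1 2 3
  R[4]: 0 0 1 1 2 2 2 3 4
  R[5]: 1 1 2 2 3 3 3 4 5
  R[6]: 1 2 3 3 4 4 4 5 6
  R[7]: 1 2 3 4 5 5 5 6 7
  R[8]: 1 2 3 4 5 5 6 7 8
  R[9]: 1 2 3 4 5 6 7 8 9

the unique w with this rank table is (3, 9, 8, 5, 1, 2, 4, 7, 6).

Rothe diagram D(w) (19 cells), 5 SE-corners (essential conditions):

[(2, 8, 1), (3, 7, 1), (4, 2, 0), (4, 4, 1), (8, 6, 5)]


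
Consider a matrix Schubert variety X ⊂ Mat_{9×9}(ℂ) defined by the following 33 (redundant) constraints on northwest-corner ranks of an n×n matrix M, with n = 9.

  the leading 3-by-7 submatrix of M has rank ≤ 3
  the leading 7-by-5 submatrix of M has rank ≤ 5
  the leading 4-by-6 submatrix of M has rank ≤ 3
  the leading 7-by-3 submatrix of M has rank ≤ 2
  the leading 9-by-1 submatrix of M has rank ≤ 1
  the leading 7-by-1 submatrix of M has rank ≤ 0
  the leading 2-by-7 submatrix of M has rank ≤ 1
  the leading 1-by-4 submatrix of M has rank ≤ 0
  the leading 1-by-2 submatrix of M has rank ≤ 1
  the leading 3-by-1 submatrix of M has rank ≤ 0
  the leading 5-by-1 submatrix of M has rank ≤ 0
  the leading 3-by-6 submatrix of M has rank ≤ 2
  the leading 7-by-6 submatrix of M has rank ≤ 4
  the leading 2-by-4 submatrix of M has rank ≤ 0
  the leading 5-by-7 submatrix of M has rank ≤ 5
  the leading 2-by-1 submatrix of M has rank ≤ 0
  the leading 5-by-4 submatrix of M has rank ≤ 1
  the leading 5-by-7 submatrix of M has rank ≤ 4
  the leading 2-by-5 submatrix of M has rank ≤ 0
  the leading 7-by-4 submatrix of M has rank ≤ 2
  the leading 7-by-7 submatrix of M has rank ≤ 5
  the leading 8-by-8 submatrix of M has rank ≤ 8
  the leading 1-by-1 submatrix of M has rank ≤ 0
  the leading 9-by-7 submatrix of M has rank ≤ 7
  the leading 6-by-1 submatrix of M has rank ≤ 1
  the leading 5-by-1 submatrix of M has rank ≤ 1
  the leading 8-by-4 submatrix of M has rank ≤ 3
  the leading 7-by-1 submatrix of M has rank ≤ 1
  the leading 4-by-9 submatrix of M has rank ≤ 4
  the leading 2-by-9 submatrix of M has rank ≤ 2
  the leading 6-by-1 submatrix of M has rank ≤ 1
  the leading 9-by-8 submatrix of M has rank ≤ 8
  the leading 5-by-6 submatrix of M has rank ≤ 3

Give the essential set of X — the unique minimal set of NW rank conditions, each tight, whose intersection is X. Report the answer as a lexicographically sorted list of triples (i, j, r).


The tightest implied rank at each (i,j), from the 33 conditions:

  row 1: 0 | 0 | 0 | 0 | 0 | 1 | 1 | 1 | 1
  row 2: 0 | 0 | 0 | 0 | 0 | 1 | 1 | 2 | 2
  row 3: 0 | 1 | 1 | 1 | 1 | 2 | 2 | 3 | 3
  row 4: 0 | 1 | 1 | 1 | 2 | 3 | 3 | 4 | 4
  row 5: 0 | 1 | 1 | 1 | 2 | 3 | 4 | 5 | 5
  row 6: 0 | 1 | 2 | 2 | 3 | 4 | 5 | 6 | 6
  row 7: 0 | 1 | 2 | 2 | 3 | 4 | 5 | 6 | 7
  row 8: 1 | 2 | 3 | 3 | 4 | 5 | 6 | 7 | 8
  row 9: 1 | 2 | 3 | 4 | 5 | 6 | 7 | 8 | 9

giving w = (6, 8, 2, 5, 7, 3, 9, 1, 4) via Δ²R.

D(w) has 21 cells with 5 SE-corners; essential set:

[(2, 5, 0), (2, 7, 1), (5, 4, 1), (7, 1, 0), (7, 4, 2)]


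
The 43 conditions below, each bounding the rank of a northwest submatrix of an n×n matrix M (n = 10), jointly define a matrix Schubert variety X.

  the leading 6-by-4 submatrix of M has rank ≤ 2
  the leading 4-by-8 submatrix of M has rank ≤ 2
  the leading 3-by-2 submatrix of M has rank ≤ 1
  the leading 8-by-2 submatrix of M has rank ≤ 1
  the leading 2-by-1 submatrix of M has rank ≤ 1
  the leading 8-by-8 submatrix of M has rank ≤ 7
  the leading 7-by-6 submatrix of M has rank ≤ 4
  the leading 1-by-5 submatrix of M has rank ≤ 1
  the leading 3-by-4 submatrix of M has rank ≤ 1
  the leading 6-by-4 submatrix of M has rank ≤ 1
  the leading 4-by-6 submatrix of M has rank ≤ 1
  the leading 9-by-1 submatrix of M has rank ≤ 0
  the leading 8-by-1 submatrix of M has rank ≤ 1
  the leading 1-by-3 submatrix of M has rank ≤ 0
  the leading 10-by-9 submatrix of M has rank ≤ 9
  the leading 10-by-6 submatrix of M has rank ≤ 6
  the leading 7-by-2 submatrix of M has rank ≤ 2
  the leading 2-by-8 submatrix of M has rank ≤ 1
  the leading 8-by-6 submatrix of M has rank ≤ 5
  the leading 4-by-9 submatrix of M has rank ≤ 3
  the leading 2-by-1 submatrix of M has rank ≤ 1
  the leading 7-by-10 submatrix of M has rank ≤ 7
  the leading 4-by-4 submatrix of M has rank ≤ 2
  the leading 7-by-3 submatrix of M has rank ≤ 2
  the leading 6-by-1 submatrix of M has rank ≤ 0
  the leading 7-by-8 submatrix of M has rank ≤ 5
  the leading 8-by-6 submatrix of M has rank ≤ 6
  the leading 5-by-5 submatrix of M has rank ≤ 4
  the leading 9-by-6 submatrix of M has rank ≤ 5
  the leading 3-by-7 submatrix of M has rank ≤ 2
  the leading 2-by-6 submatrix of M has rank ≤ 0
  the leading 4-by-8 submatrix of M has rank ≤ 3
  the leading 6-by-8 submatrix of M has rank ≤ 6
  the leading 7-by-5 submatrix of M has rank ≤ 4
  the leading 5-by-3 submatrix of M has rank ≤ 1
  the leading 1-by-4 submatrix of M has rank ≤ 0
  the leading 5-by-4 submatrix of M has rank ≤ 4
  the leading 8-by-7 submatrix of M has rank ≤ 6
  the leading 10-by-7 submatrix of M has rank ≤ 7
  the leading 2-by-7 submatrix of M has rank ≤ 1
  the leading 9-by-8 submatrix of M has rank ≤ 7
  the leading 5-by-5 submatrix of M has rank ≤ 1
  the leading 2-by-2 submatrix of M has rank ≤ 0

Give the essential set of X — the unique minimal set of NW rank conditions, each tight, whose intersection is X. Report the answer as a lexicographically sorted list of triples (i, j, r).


Recovering R(i,j) via the rank-extension bound from the 43 conditions:

  i=1: 0 0 0 0 0 0 1 1 1 1
  i=2: 0 0 0 0 0 0 1 1 2 2
  i=3: 0 1 1 1 1 1 2 2 3 3
  i=4: 0 1 1 1 1 1 2 2 3 4
  i=5: 0 1 1 1 1 2 3 3 4 5
  i=6: 0 1 1 1 2 3 4 4 5 6
  i=7: 0 1 2 2 3 4 5 5 6 7
  i=8: 0 1 2 3 4 5 6 6 7 8
  i=9: 0 1 2 3 4 5 6 7 8 9
  i=10: 1 2 3 4 5 6 7 8 9 10

reading off 1-entries of Δ²R: w = (7, 9, 2, 10, 6, 5, 3, 4, 8, 1).

ℓ(w)=30; the 7 essential cells (i,j,r):

[(2, 6, 0), (2, 8, 1), (4, 6, 1), (4, 8, 2), (5, 5, 1), (6, 4, 1), (9, 1, 0)]


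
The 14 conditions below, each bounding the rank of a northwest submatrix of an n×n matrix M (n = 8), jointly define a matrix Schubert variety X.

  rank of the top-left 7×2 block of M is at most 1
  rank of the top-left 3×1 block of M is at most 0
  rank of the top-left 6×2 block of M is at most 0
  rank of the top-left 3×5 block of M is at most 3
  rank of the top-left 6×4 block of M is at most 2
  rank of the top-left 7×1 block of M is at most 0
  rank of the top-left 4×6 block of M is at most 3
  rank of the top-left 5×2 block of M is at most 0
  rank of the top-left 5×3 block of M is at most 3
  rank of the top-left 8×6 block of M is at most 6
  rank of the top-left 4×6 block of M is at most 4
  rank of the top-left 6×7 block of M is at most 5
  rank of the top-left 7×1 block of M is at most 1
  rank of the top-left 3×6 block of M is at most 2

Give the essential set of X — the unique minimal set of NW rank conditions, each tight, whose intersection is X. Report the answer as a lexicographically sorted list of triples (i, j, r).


Propagating the 14 rank bounds to every northwest block:

  0 | 0 | 1 | 1 | 1 | 1 | 1 | 1
  0 | 0 | 1 | 2 | 2 | 2 | 2 | 2
  0 | 0 | 1 | 2 | 2 | 2 | 3 | 3
  0 | 0 | 1 | 2 | 3 | 3 | 4 | 4
  0 | 0 | 1 | 2 | 3 | 4 | 5 | 5
  0 | 0 | 1 | 2 | 3 | 4 | 5 | 6
  0 | 1 | 2 | 3 | 4 | 5 | 6 | 7
  1 | 2 | 3 | 4 | 5 | 6 | 7 | 8

second differences of R give the permutation w = (3, 4, 7, 5, 6, 8, 2, 1).

3 SE-corners of the 15-cell Rothe diagram give Ess(w):

[(3, 6, 2), (6, 2, 0), (7, 1, 0)]


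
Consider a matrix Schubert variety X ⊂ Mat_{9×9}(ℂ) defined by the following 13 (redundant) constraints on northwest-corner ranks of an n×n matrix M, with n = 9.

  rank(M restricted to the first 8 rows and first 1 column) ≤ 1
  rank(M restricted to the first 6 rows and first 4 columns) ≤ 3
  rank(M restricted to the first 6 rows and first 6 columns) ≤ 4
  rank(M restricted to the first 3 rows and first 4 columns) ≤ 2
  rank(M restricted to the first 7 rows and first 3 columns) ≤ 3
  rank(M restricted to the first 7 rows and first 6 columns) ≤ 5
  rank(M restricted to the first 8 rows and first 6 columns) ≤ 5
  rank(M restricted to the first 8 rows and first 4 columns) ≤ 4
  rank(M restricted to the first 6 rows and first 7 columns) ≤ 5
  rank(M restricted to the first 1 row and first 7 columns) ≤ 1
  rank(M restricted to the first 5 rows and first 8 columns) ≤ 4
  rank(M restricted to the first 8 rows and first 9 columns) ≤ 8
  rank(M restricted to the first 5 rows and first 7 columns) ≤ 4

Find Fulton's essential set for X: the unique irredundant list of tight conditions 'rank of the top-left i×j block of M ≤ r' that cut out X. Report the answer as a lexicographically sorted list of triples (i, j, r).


The tightest implied rank at each (i,j), from the 13 conditions:

  row 1: 1  1  1  1  1  1  1  1  1
  row 2: 1  2  2  2  2  2  2  2  2
  row 3: 1  2  2  2  3  3  3  3  3
  row 4: 1  2  3  3  4  4  4  4  4
  row 5: 1  2  3  3  4  4  4  4  5
  row 6: 1  2  3  3  4  4  5  5  6
  row 7: 1  2  3  4  5  5  6  6  7
  row 8: 1  2  3  4  5  5  6  7  8
  row 9: 1  2  3  4  5  6  7  8  9

the unique w with this rank table is (1, 2, 5, 3, 9, 7, 4, 8, 6).

Rothe diagram D(w) (9 cells), 5 SE-corners (essential conditions):

[(3, 4, 2), (5, 8, 4), (6, 4, 3), (6, 6, 4), (8, 6, 5)]


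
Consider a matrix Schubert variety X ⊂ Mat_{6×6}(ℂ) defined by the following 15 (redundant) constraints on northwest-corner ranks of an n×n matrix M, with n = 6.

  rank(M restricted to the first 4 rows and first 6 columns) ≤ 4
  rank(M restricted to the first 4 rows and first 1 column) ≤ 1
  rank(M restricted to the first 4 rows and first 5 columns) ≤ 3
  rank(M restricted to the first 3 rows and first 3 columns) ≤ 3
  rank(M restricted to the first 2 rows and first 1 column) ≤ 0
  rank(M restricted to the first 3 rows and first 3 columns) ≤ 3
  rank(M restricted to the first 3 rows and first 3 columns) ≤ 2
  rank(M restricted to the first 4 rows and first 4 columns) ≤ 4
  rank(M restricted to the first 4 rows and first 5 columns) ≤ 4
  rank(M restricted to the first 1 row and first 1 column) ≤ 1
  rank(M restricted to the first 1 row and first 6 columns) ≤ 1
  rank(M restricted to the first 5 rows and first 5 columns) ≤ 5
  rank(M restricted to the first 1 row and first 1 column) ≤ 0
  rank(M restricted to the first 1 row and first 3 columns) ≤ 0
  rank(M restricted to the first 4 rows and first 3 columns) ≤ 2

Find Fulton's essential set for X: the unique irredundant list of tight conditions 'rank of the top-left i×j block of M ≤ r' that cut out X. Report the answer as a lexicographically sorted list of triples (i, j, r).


Propagating the 15 rank bounds to every northwest block:

  i=1: 0, 0, 0, 1, 1, 1
  i=2: 0, 1, 1, 2, 2, 2
  i=3: 1, 2, 2, 3, 3, 3
  i=4: 1, 2, 2, 3, 3, 4
  i=5: 1, 2, 3, 4, 4, 5
  i=6: 1, 2, 3, 4, 5, 6

giving w = (4, 2, 1, 6, 3, 5) via Δ²R.

Fulton essential set (4 of the 6 Rothe cells):

[(1, 3, 0), (2, 1, 0), (4, 3, 2), (4, 5, 3)]


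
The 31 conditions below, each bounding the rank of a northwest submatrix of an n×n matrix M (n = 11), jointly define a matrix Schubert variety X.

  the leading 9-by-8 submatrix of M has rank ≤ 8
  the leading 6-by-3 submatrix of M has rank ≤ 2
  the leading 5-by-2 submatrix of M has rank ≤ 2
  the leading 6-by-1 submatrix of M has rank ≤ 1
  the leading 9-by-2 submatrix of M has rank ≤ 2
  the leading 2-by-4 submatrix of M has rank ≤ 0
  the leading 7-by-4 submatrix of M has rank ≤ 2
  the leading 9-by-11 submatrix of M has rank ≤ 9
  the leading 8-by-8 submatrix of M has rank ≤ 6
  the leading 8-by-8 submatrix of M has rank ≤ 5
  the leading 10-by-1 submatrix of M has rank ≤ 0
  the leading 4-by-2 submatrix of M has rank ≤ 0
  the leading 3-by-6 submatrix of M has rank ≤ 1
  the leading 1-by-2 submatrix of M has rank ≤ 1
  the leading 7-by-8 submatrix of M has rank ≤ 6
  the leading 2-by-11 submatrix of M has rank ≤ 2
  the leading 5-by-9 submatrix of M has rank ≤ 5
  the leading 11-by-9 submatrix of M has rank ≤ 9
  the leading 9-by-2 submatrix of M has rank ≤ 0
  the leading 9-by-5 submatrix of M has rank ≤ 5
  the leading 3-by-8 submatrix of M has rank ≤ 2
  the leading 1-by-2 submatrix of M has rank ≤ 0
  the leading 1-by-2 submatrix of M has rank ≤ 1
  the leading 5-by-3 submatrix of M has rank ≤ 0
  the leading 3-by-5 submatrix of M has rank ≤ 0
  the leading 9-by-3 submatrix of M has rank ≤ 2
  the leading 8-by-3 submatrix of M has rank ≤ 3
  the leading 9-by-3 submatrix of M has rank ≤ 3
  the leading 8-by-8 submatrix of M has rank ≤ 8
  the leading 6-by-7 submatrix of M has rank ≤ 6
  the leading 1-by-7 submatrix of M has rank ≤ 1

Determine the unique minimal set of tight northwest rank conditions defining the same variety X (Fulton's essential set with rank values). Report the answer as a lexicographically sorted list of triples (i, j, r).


The tightest implied rank at each (i,j), from the 31 conditions:

  row 1: 0  0  0  0  0  1  1  1  1  1  1
  row 2: 0  0  0  0  0  1  2  2  2  2  2
  row 3: 0  0  0  0  0  1  2  2  3  3  3
  row 4: 0  0  0  1  1  2  3  3  4  4  4
  row 5: 0  0  0  1  2  3  4  4  5  5  5
  row 6: 0  0  1  2  3  4  5  5  6  6  6
  row 7: 0  0  1  2  3  4  5  5  6  7  7
  row 8: 0  0  1  2  3  4  5  5  6  7  8
  row 9: 0  0  1  2  3  4  5  6  7  8  9
  row 10: 0  1  2  3  4  5  6  7  8  9  10
  row 11: 1  2  3  4  5  6  7  8  9  10  11

hence w(1..11) = (6, 7, 9, 4, 5, 3, 10, 11, 8, 2, 1).

ℓ(w)=33; the 6 essential cells (i,j,r):

[(3, 5, 0), (3, 8, 2), (5, 3, 0), (8, 8, 5), (9, 2, 0), (10, 1, 0)]


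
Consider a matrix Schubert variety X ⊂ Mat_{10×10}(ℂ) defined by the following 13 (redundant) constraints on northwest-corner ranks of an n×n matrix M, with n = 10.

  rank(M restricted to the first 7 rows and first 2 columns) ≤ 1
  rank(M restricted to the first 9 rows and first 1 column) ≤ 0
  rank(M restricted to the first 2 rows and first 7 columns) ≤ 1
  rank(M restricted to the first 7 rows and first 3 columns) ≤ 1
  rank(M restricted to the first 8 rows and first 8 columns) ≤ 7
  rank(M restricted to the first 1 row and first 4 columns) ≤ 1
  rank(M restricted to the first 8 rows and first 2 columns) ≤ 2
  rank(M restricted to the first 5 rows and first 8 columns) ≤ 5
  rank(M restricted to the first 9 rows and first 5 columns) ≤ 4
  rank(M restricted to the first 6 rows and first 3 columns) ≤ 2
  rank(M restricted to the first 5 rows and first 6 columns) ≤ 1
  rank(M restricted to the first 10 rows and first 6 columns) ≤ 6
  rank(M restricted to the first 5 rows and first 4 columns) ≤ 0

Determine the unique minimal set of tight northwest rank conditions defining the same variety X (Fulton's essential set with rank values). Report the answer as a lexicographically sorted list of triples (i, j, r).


Propagating the 13 rank bounds to every northwest block:

  i=1: 0 0 0 0 1 1 1 1 1 1
  i=2: 0 0 0 0 1 1 1 2 2 2
  i=3: 0 0 0 0 1 1 2 3 3 3
  i=4: 0 0 0 0 1 1 2 3 4 4
  i=5: 0 0 0 0 1 1 2 3 4 5
  i=6: 0 1 1 1 2 2 3 4 5 6
  i=7: 0 1 1 2 3 3 4 5 6 7
  i=8: 0 1 2 3 4 4 5 6 7 8
  i=9: 0 1 2 3 4 5 6 7 8 9
  i=10: 1 2 3 4 5 6 7 8 9 10

giving w = (5, 8, 7, 9, 10, 2, 4, 3, 6, 1) via Δ²R.

D(w) has 30 cells with 5 SE-corners; essential set:

[(2, 7, 1), (5, 4, 0), (5, 6, 1), (7, 3, 1), (9, 1, 0)]


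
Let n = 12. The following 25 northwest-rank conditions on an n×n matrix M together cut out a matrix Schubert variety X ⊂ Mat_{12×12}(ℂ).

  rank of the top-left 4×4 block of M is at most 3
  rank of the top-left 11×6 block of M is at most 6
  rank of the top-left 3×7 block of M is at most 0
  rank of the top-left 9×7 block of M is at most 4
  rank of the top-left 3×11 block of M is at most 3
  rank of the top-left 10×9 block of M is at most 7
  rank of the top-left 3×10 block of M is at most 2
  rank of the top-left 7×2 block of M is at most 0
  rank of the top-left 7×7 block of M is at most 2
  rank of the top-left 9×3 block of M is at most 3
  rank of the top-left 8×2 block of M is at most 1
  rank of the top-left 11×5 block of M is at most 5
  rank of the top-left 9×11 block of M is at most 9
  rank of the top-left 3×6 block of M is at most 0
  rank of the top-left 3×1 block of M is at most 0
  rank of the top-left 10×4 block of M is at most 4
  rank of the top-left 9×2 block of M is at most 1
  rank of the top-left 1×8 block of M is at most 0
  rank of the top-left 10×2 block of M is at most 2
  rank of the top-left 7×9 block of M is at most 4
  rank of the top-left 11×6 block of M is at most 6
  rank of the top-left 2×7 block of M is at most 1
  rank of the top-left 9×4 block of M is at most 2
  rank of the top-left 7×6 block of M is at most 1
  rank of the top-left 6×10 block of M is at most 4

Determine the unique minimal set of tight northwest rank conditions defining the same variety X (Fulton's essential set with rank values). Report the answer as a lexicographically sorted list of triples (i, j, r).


Recovering R(i,j) via the rank-extension bound from the 25 conditions:

  R[1]: 0  0  0  0  0  0  0  0  1  1  1  1
  R[2]: 0  0  0  0  0  0  0  1  2  2  2  2
  R[3]: 0  0  0  0  0  0  0  1  2  2  3  3
  R[4]: 0  0  1  1  1  1  1  2  3  3  4  4
  R[5]: 0  0  1  1  1  1  2  3  4  4  5  5
  R[6]: 0  0  1  1  1  1  2  3  4  4  5  6
  R[7]: 0  0  1  1  1  1  2  3  4  5  6  7
  R[8]: 1  1  2  2  2  2  3  4  5  6  7  8
  R[9]: 1  1  2  2  3  3  4  5  6  7  8  9
  R[10]: 1  2  3  3  4  4  5  6  7  8  9  10
  R[11]: 1  2  3  4  5  5  6  7  8  9  10  11
  R[12]: 1  2  3  4  5  6  7  8  9  10  11  12

hence w(1..12) = (9, 8, 11, 3, 7, 12, 10, 1, 5, 2, 4, 6).

Rothe diagram D(w) (43 cells), 8 SE-corners (essential conditions):

[(1, 8, 0), (3, 7, 0), (3, 10, 2), (6, 10, 4), (7, 2, 0), (7, 6, 1), (9, 2, 1), (9, 4, 2)]
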